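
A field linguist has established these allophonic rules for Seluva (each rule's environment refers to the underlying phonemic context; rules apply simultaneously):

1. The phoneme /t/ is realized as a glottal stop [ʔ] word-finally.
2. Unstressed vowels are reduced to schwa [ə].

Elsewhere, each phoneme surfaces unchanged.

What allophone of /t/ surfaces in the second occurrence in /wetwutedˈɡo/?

[t]

/t/ (between /u/ and /e/) is in the target of rule 1 but the environment (word-finally) is not met → [t].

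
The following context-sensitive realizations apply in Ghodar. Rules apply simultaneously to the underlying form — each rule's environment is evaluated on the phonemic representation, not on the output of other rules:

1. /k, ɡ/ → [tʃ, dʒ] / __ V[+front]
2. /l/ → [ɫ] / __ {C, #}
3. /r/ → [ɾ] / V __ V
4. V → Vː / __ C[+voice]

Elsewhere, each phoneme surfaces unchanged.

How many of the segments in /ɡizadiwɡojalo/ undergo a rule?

6

Segments that undergo a rule: /ɡ/ → [dʒ] (rule 1); /i/ → [iː] (rule 4); /a/ → [aː] (rule 4); /i/ → [iː] (rule 4); /o/ → [oː] (rule 4); /a/ → [aː] (rule 4).
All other segments surface unchanged.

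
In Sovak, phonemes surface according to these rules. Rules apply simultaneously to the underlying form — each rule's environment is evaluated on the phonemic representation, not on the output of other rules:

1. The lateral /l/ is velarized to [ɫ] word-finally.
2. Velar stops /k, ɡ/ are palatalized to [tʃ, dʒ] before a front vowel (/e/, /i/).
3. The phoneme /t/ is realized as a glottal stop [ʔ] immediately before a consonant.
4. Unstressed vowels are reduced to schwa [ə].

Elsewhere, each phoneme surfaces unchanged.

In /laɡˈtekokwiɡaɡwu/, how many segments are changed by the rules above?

5

Segments that undergo a rule: /a/ → [ə] (rule 4); /o/ → [ə] (rule 4); /i/ → [ə] (rule 4); /a/ → [ə] (rule 4); /u/ → [ə] (rule 4).
All other segments surface unchanged.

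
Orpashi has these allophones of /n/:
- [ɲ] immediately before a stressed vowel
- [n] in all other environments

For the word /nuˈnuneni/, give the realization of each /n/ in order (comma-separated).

[n], [ɲ], [n], [n]

Occurrence 1 (position 1): no conditioning environment matches → elsewhere allophone [n].
Occurrence 2 (position 3): immediately before a stressed vowel → [ɲ].
Occurrence 3 (position 5): no conditioning environment matches → elsewhere allophone [n].
Occurrence 4 (position 7): no conditioning environment matches → elsewhere allophone [n].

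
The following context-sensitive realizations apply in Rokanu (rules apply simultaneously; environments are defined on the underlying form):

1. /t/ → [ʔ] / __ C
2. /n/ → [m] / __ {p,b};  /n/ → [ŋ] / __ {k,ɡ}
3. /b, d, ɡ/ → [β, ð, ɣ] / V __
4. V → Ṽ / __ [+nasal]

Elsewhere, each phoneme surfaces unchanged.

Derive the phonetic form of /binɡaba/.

/b/ (word-initial) fails the environment for rule 3, so it stays [b].
/i/ meets the environment for rule 4 (before a nasal consonant) → [ĩ].
/n/ (between /i/ and /ɡ/): before a labial or velar stop, so rule 2 applies → [ŋ].
/ɡ/ (between /n/ and /a/) fails the environment for rule 3, so it stays [ɡ].
/a/ (between /ɡ/ and /b/) fails the environment for rule 4, so it stays [a].
Rule 3 applies to /b/ (between /a/ and /a/: immediately after a vowel) → [β].
/a/ — word-final; rule 4 does not apply here → [a].

[bĩŋɡaβa]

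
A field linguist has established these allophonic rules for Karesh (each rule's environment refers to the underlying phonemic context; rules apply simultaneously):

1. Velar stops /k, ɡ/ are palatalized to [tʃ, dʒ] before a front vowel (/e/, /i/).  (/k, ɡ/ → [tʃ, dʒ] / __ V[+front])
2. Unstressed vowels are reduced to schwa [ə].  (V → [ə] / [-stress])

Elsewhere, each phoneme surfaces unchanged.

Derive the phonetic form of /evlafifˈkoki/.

[əvləfəfˈkotʃə]

Rule 2 applies to /e/ (word-initial: in an unstressed syllable) → [ə].
/v/ stays [v].
/l/ — not in any rule's target class → [l].
/a/ (between /l/ and /f/) occurs in an unstressed syllable → [ə] by rule 2.
/f/ (between /a/ and /i/) is unaffected → [f].
/i/ meets the environment for rule 2 (in an unstressed syllable) → [ə].
/f/ stays [f].
/k/ (between /f/ and /o/) is in the target of rule 1 but the environment (before a front vowel) is not met → [k].
/o/ (between /k/ and /k/) is in the target of rule 2 but the environment (in an unstressed syllable) is not met → [o].
/k/ (between /o/ and /i/) occurs before a front vowel → [tʃ] by rule 1.
/i/ (word-final) occurs in an unstressed syllable → [ə] by rule 2.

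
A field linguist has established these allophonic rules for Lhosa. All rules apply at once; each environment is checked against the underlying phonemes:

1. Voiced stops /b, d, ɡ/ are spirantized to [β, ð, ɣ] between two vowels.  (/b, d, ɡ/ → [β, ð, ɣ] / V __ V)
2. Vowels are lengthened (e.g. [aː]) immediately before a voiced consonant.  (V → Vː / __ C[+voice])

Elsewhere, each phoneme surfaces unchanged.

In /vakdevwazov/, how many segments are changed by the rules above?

Segments that undergo a rule: /e/ → [eː] (rule 2); /a/ → [aː] (rule 2); /o/ → [oː] (rule 2).
All other segments surface unchanged.

3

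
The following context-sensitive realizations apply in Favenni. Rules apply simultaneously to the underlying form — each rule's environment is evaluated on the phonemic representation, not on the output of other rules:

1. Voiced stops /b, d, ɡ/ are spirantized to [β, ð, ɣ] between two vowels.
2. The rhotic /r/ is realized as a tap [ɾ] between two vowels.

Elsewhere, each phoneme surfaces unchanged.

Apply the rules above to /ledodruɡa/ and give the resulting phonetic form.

/d/ (between /e/ and /o/) occurs between two vowels → [ð] by rule 1.
/d/ (between /o/ and /r/): rule 1 targets it, but not between two vowels → unchanged [d].
/r/ (between /d/ and /u/): rule 2 targets it, but not between two vowels → unchanged [r].
/ɡ/ meets the environment for rule 1 (between two vowels) → [ɣ].

[leðodruɣa]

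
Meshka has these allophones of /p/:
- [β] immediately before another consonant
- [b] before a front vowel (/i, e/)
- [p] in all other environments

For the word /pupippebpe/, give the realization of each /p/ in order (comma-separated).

Occurrence 1 (position 1): no conditioning environment matches → elsewhere allophone [p].
Occurrence 2 (position 3): before a front vowel (/i, e/) → [b].
Occurrence 3 (position 5): immediately before another consonant → [β].
Occurrence 4 (position 6): before a front vowel (/i, e/) → [b].
Occurrence 5 (position 9): before a front vowel (/i, e/) → [b].

[p], [b], [β], [b], [b]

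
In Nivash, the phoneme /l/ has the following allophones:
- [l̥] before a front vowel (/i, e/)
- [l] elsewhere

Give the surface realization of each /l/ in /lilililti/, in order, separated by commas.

[l̥], [l̥], [l̥], [l]

Occurrence 1 (position 1): before a front vowel (/i, e/) → [l̥].
Occurrence 2 (position 3): before a front vowel (/i, e/) → [l̥].
Occurrence 3 (position 5): before a front vowel (/i, e/) → [l̥].
Occurrence 4 (position 7): no conditioning environment matches → elsewhere allophone [l].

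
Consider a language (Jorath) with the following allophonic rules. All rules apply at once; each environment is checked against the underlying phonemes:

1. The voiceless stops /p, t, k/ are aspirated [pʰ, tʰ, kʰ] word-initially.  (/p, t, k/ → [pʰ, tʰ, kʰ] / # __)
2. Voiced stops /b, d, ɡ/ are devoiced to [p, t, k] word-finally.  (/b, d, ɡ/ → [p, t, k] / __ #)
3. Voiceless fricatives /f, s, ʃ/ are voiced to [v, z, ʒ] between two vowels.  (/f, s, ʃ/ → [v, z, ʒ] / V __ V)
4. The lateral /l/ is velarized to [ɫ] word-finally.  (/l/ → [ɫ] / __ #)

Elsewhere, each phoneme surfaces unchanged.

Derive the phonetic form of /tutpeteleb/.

[tʰutpetelep]

Rule 1 applies to /t/ (word-initial: word-initially) → [tʰ].
/u/ — not in any rule's target class → [u].
/t/ (between /u/ and /p/) fails the environment for rule 1, so it stays [t].
/p/ — between /t/ and /e/; rule 1 does not apply here → [p].
/e/ (between /p/ and /t/) is unaffected → [e].
/t/ — between /e/ and /e/; rule 1 does not apply here → [t].
/e/ (between /t/ and /l/) is unaffected → [e].
/l/ (between /e/ and /e/): rule 4 targets it, but not word-finally → unchanged [l].
/e/ stays [e].
/b/ meets the environment for rule 2 (word-finally) → [p].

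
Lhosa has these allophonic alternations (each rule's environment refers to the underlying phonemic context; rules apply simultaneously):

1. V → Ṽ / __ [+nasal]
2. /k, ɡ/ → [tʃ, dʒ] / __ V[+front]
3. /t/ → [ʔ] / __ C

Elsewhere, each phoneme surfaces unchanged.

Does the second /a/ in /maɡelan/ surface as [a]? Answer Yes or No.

No

/a/ (between /l/ and /n/) occurs before a nasal consonant → [ã] by rule 1.
The actual realization is [ã], not [a].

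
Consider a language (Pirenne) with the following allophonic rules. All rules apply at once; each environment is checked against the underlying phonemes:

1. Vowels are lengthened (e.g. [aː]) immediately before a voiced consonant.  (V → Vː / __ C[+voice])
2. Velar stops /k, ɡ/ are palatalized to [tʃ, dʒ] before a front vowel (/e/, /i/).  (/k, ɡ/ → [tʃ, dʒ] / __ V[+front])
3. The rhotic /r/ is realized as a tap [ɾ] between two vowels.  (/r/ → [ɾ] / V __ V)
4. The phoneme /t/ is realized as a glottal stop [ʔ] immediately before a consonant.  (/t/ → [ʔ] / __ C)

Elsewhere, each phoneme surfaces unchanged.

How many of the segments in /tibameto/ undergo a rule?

Segments that undergo a rule: /i/ → [iː] (rule 1); /a/ → [aː] (rule 1).
All other segments surface unchanged.

2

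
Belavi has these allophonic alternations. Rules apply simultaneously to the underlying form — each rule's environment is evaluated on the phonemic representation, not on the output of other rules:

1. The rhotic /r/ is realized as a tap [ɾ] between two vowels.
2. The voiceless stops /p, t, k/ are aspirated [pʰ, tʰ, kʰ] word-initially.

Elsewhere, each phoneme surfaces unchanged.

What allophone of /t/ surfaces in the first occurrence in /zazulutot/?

[t]

/t/ — between /u/ and /o/; rule 2 does not apply here → [t].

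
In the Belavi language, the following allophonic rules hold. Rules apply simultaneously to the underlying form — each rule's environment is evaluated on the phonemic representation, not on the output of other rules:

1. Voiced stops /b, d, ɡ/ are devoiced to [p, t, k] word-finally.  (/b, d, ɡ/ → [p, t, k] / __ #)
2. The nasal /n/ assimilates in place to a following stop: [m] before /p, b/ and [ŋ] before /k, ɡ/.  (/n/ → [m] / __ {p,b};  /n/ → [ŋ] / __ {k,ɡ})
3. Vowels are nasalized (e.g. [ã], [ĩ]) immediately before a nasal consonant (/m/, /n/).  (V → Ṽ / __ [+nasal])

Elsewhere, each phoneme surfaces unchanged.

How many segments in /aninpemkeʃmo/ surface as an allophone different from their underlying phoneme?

Segments that undergo a rule: /a/ → [ã] (rule 3); /i/ → [ĩ] (rule 3); /n/ → [m] (rule 2); /e/ → [ẽ] (rule 3).
All other segments surface unchanged.

4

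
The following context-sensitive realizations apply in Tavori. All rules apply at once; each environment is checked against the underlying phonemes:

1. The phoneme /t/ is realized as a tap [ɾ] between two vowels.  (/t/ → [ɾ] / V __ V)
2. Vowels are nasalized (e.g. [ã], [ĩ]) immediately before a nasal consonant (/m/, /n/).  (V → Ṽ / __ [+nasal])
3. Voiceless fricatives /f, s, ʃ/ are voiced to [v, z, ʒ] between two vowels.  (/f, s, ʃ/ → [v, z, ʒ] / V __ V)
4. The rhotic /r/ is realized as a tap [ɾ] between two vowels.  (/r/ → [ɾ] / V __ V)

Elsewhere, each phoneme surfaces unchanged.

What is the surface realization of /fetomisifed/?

[feɾõmizived]

/f/ (word-initial): rule 3 targets it, but not between two vowels → unchanged [f].
/e/ (between /f/ and /t/) fails the environment for rule 2, so it stays [e].
/t/ meets the environment for rule 1 (between two vowels) → [ɾ].
/o/ (between /t/ and /m/): before a nasal consonant, so rule 2 applies → [õ].
/m/ (between /o/ and /i/): no rule targets it → [m].
/i/ — between /m/ and /s/; rule 2 does not apply here → [i].
/s/ — between /i/ and /i/, between two vowels — surfaces as [z] (rule 3).
/i/ (between /s/ and /f/): rule 2 targets it, but not before a nasal consonant → unchanged [i].
/f/ (between /i/ and /e/): between two vowels, so rule 3 applies → [v].
/e/ (between /f/ and /d/) fails the environment for rule 2, so it stays [e].
/d/ — not in any rule's target class → [d].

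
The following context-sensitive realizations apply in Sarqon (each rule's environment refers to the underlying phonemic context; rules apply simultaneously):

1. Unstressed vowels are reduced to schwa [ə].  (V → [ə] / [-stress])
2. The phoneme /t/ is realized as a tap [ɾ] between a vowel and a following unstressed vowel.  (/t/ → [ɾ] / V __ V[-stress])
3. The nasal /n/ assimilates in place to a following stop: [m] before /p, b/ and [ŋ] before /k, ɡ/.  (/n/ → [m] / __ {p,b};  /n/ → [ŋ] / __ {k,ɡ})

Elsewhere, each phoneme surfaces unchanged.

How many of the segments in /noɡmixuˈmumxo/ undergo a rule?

4

Segments that undergo a rule: /o/ → [ə] (rule 1); /i/ → [ə] (rule 1); /u/ → [ə] (rule 1); /o/ → [ə] (rule 1).
All other segments surface unchanged.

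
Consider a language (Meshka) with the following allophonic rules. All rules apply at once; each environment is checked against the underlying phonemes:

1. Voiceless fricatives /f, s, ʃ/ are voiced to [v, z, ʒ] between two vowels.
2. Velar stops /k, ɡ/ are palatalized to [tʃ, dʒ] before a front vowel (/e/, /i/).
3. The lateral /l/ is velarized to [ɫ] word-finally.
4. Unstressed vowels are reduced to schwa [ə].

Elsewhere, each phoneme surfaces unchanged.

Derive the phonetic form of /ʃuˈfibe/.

/ʃ/ (word-initial) is in the target of rule 1 but the environment (between two vowels) is not met → [ʃ].
/u/ (between /ʃ/ and /f/) occurs in an unstressed syllable → [ə] by rule 4.
/f/ (between /u/ and /i/): between two vowels, so rule 1 applies → [v].
/i/ (between /f/ and /b/) fails the environment for rule 4, so it stays [i].
/b/ stays [b].
Rule 4 applies to /e/ (word-final: in an unstressed syllable) → [ə].

[ʃəˈvibə]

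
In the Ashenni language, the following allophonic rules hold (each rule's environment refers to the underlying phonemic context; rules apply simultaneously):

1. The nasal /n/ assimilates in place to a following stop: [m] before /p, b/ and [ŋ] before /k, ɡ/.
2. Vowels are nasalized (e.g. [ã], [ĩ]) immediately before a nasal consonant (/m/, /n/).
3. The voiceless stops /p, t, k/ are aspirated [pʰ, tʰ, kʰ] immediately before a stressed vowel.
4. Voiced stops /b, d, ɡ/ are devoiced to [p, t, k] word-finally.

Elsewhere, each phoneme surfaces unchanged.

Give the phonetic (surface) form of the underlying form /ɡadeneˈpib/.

[ɡadẽneˈpʰip]

/ɡ/ (word-initial) fails the environment for rule 4, so it stays [ɡ].
/a/ (between /ɡ/ and /d/): rule 2 targets it, but not before a nasal consonant → unchanged [a].
/d/ (between /a/ and /e/): rule 4 targets it, but not word-finally → unchanged [d].
/e/ — between /d/ and /n/, before a nasal consonant — surfaces as [ẽ] (rule 2).
/n/ (between /e/ and /e/): rule 1 targets it, but not before a labial or velar stop → unchanged [n].
/e/ (between /n/ and /p/): rule 2 targets it, but not before a nasal consonant → unchanged [e].
/p/ (between /e/ and /i/): immediately before a stressed vowel, so rule 3 applies → [pʰ].
/i/ (between /p/ and /b/): rule 2 targets it, but not before a nasal consonant → unchanged [i].
/b/ (word-final): word-finally, so rule 4 applies → [p].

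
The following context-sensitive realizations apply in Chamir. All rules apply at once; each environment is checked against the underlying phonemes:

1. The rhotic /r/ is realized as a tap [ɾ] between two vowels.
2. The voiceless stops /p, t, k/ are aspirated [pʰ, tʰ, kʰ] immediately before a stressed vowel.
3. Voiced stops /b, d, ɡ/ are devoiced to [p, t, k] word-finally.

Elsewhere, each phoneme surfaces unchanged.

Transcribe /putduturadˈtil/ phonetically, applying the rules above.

[putdutuɾadˈtʰil]

/p/ (word-initial) fails the environment for rule 2, so it stays [p].
/u/ stays [u].
/t/ (between /u/ and /d/): rule 2 targets it, but not immediately before a stressed vowel → unchanged [t].
/d/ (between /t/ and /u/): rule 3 targets it, but not word-finally → unchanged [d].
/u/ stays [u].
/t/ — between /u/ and /u/; rule 2 does not apply here → [t].
/u/ (between /t/ and /r/) is unaffected → [u].
/r/ — between /u/ and /a/, between two vowels — surfaces as [ɾ] (rule 1).
/a/ (between /r/ and /d/): no rule targets it → [a].
/d/ — between /a/ and /t/; rule 3 does not apply here → [d].
/t/ (between /d/ and /i/) occurs immediately before a stressed vowel → [tʰ] by rule 2.
/i/ — not in any rule's target class → [i].
/l/ (word-final): no rule targets it → [l].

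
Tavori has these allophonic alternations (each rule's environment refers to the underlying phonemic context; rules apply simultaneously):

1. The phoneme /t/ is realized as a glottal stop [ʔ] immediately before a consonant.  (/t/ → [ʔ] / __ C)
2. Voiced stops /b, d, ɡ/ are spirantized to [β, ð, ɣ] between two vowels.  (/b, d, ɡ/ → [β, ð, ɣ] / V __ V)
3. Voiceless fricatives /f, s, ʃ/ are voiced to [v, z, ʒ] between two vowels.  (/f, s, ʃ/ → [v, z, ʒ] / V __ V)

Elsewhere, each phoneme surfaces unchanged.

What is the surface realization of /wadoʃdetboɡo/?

Rule 2 applies to /d/ (between /a/ and /o/: between two vowels) → [ð].
/ʃ/ — between /o/ and /d/; rule 3 does not apply here → [ʃ].
/d/ — between /ʃ/ and /e/; rule 2 does not apply here → [d].
/t/ (between /e/ and /b/) occurs immediately before a consonant → [ʔ] by rule 1.
/b/ (between /t/ and /o/) is in the target of rule 2 but the environment (between two vowels) is not met → [b].
/ɡ/ meets the environment for rule 2 (between two vowels) → [ɣ].

[waðoʃdeʔboɣo]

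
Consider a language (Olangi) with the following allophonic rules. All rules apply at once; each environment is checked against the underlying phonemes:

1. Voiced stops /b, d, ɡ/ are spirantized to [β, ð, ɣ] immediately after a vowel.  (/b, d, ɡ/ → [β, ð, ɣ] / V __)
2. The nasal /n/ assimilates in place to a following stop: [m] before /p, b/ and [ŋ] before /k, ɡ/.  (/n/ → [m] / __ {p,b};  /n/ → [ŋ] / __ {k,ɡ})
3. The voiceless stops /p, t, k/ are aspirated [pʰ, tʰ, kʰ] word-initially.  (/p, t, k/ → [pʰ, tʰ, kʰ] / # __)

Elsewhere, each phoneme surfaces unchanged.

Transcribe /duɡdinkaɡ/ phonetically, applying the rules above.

[duɣdiŋkaɣ]

/d/ (word-initial) is in the target of rule 1 but the environment (immediately after a vowel) is not met → [d].
/u/ — not in any rule's target class → [u].
/ɡ/ meets the environment for rule 1 (immediately after a vowel) → [ɣ].
/d/ — between /ɡ/ and /i/; rule 1 does not apply here → [d].
/i/ (between /d/ and /n/): no rule targets it → [i].
Rule 2 applies to /n/ (between /i/ and /k/: before a labial or velar stop) → [ŋ].
/k/ — between /n/ and /a/; rule 3 does not apply here → [k].
/a/ — not in any rule's target class → [a].
/ɡ/ — word-final, immediately after a vowel — surfaces as [ɣ] (rule 1).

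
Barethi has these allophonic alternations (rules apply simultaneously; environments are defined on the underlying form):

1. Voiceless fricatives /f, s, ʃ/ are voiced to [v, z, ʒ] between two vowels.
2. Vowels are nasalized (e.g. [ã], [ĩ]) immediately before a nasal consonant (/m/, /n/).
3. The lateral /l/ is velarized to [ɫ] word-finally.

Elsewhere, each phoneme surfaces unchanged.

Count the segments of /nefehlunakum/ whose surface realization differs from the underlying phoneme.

3

Segments that undergo a rule: /f/ → [v] (rule 1); /u/ → [ũ] (rule 2); /u/ → [ũ] (rule 2).
All other segments surface unchanged.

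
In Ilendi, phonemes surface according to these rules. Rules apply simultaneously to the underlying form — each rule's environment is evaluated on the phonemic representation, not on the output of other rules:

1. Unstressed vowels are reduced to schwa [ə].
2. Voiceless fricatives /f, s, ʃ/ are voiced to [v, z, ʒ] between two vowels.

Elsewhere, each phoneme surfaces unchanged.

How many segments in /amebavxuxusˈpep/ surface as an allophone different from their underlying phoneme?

5

Segments that undergo a rule: /a/ → [ə] (rule 1); /e/ → [ə] (rule 1); /a/ → [ə] (rule 1); /u/ → [ə] (rule 1); /u/ → [ə] (rule 1).
All other segments surface unchanged.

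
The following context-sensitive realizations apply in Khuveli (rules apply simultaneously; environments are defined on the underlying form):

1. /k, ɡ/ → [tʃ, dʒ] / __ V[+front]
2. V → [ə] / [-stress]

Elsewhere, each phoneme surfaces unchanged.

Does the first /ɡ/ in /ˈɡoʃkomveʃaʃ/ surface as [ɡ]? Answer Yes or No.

/ɡ/ (word-initial) fails the environment for rule 1, so it stays [ɡ].
The actual realization is [ɡ], which matches [ɡ].

Yes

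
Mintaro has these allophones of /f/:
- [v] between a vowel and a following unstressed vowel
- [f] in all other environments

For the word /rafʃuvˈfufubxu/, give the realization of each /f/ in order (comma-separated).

Occurrence 1 (position 3): no conditioning environment matches → elsewhere allophone [f].
Occurrence 2 (position 7): no conditioning environment matches → elsewhere allophone [f].
Occurrence 3 (position 9): between a vowel and a following unstressed vowel → [v].

[f], [f], [v]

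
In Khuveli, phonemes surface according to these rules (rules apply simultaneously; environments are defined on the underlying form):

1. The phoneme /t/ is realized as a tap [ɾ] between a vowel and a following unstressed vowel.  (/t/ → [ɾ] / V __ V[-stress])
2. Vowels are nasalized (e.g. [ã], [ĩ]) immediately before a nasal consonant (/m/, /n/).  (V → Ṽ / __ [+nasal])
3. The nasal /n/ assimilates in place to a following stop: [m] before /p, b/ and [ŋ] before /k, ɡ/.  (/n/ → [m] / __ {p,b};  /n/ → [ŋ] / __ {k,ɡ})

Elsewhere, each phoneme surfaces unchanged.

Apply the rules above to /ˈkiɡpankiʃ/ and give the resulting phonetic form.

[ˈkiɡpãŋkiʃ]

/k/ stays [k].
/i/ (between /k/ and /ɡ/) is in the target of rule 2 but the environment (before a nasal consonant) is not met → [i].
/ɡ/ stays [ɡ].
/p/ stays [p].
/a/ (between /p/ and /n/) occurs before a nasal consonant → [ã] by rule 2.
/n/ — between /a/ and /k/, before a labial or velar stop — surfaces as [ŋ] (rule 3).
/k/ — not in any rule's target class → [k].
/i/ — between /k/ and /ʃ/; rule 2 does not apply here → [i].
/ʃ/ (word-final) is unaffected → [ʃ].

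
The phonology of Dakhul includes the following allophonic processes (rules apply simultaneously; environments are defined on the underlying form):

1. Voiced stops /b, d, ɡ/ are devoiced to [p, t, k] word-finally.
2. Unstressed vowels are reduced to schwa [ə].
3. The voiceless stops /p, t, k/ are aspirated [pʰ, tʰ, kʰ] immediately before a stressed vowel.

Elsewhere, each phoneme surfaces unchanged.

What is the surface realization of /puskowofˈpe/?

[pəskəwəfˈpʰe]

/p/ (word-initial) fails the environment for rule 3, so it stays [p].
Rule 2 applies to /u/ (between /p/ and /s/: in an unstressed syllable) → [ə].
/s/ — not in any rule's target class → [s].
/k/ (between /s/ and /o/) is in the target of rule 3 but the environment (immediately before a stressed vowel) is not met → [k].
/o/ meets the environment for rule 2 (in an unstressed syllable) → [ə].
/w/ — not in any rule's target class → [w].
/o/ meets the environment for rule 2 (in an unstressed syllable) → [ə].
/f/ (between /o/ and /p/): no rule targets it → [f].
Rule 3 applies to /p/ (between /f/ and /e/: immediately before a stressed vowel) → [pʰ].
/e/ — word-final; rule 2 does not apply here → [e].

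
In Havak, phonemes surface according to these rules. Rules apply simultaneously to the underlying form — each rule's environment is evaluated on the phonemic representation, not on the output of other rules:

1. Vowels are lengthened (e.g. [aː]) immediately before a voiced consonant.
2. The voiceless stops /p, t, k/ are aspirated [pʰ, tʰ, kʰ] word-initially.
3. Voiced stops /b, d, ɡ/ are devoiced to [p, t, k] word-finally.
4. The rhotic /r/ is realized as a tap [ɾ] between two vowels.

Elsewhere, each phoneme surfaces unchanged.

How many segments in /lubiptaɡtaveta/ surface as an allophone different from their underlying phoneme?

3

Segments that undergo a rule: /u/ → [uː] (rule 1); /a/ → [aː] (rule 1); /a/ → [aː] (rule 1).
All other segments surface unchanged.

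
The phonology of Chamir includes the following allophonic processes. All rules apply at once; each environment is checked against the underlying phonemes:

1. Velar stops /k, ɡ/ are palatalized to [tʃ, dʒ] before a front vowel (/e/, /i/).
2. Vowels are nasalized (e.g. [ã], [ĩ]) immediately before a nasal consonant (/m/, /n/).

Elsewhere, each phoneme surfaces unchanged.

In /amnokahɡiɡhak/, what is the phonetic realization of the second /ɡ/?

[ɡ]

/ɡ/ (between /i/ and /h/) fails the environment for rule 1, so it stays [ɡ].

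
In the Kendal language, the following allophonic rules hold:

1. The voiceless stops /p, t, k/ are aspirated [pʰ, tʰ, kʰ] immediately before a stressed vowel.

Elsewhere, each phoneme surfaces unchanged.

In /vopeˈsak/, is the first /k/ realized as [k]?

Yes

/k/ (word-final) is in the target of rule 1 but the environment (immediately before a stressed vowel) is not met → [k].
The actual realization is [k], which matches [k].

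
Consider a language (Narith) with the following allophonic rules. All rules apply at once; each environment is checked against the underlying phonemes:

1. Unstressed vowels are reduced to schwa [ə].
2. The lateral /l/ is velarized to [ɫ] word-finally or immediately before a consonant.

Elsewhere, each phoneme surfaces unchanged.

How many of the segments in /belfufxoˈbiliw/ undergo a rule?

Segments that undergo a rule: /e/ → [ə] (rule 1); /l/ → [ɫ] (rule 2); /u/ → [ə] (rule 1); /o/ → [ə] (rule 1); /i/ → [ə] (rule 1).
All other segments surface unchanged.

5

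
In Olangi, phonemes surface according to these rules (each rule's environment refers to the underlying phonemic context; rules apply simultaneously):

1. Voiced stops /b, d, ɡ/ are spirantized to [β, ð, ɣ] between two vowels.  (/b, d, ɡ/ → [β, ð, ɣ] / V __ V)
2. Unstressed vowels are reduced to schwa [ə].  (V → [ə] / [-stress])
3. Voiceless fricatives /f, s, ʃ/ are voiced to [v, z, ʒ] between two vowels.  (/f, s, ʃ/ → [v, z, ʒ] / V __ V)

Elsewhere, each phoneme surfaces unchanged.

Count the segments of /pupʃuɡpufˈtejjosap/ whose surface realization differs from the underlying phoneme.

Segments that undergo a rule: /u/ → [ə] (rule 2); /u/ → [ə] (rule 2); /u/ → [ə] (rule 2); /o/ → [ə] (rule 2); /s/ → [z] (rule 3); /a/ → [ə] (rule 2).
All other segments surface unchanged.

6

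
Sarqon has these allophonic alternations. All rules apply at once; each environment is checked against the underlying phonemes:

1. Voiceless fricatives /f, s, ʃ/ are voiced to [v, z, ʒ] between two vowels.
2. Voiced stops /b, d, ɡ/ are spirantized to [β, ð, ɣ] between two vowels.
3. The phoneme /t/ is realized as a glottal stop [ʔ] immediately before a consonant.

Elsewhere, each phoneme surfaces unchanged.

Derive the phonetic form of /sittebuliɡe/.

[siʔteβuliɣe]

/s/ (word-initial) fails the environment for rule 1, so it stays [s].
/i/ (between /s/ and /t/): no rule targets it → [i].
/t/ meets the environment for rule 3 (immediately before a consonant) → [ʔ].
/t/ (between /t/ and /e/): rule 3 targets it, but not immediately before a consonant → unchanged [t].
/e/ (between /t/ and /b/): no rule targets it → [e].
/b/ (between /e/ and /u/): between two vowels, so rule 2 applies → [β].
/u/ (between /b/ and /l/) is unaffected → [u].
/l/ — not in any rule's target class → [l].
/i/ — not in any rule's target class → [i].
Rule 2 applies to /ɡ/ (between /i/ and /e/: between two vowels) → [ɣ].
/e/ (word-final): no rule targets it → [e].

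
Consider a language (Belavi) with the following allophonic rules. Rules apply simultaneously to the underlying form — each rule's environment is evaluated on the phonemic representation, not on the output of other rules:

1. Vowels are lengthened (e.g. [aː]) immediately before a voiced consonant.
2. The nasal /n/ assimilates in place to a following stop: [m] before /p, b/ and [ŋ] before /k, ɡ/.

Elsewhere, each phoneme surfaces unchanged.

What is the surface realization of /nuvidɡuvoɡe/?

[nuːviːdɡuːvoːɡe]

/n/ (word-initial) is in the target of rule 2 but the environment (before a labial or velar stop) is not met → [n].
/u/ meets the environment for rule 1 (before a voiced consonant) → [uː].
/v/ — not in any rule's target class → [v].
/i/ meets the environment for rule 1 (before a voiced consonant) → [iː].
/d/ stays [d].
/ɡ/ stays [ɡ].
/u/ (between /ɡ/ and /v/) occurs before a voiced consonant → [uː] by rule 1.
/v/ stays [v].
/o/ meets the environment for rule 1 (before a voiced consonant) → [oː].
/ɡ/ stays [ɡ].
/e/ (word-final) fails the environment for rule 1, so it stays [e].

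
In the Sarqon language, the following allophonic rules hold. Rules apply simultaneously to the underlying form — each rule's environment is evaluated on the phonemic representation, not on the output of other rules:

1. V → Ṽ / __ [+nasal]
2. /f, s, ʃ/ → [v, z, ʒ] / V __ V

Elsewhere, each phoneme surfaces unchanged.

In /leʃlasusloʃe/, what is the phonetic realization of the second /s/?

/s/ (between /u/ and /l/) is in the target of rule 2 but the environment (between two vowels) is not met → [s].

[s]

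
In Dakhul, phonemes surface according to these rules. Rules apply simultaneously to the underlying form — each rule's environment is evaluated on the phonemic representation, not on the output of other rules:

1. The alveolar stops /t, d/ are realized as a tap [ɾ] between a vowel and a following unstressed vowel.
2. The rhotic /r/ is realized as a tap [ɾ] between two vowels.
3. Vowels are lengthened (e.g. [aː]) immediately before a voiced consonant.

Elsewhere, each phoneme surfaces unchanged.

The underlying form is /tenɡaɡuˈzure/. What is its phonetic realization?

/t/ (word-initial) fails the environment for rule 1, so it stays [t].
Rule 3 applies to /e/ (between /t/ and /n/: before a voiced consonant) → [eː].
/a/ (between /ɡ/ and /ɡ/) occurs before a voiced consonant → [aː] by rule 3.
/u/ (between /ɡ/ and /z/) occurs before a voiced consonant → [uː] by rule 3.
/u/ — between /z/ and /r/, before a voiced consonant — surfaces as [uː] (rule 3).
/r/ meets the environment for rule 2 (between two vowels) → [ɾ].
/e/ (word-final) is in the target of rule 3 but the environment (before a voiced consonant) is not met → [e].

[teːnɡaːɡuːˈzuːɾe]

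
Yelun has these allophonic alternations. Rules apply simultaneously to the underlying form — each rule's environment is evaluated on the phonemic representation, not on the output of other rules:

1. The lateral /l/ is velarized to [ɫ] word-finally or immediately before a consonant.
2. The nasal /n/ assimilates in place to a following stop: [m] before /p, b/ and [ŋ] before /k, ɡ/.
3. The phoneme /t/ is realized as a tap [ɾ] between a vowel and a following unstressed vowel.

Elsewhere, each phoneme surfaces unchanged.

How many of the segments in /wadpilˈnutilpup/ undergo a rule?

Segments that undergo a rule: /l/ → [ɫ] (rule 1); /t/ → [ɾ] (rule 3); /l/ → [ɫ] (rule 1).
All other segments surface unchanged.

3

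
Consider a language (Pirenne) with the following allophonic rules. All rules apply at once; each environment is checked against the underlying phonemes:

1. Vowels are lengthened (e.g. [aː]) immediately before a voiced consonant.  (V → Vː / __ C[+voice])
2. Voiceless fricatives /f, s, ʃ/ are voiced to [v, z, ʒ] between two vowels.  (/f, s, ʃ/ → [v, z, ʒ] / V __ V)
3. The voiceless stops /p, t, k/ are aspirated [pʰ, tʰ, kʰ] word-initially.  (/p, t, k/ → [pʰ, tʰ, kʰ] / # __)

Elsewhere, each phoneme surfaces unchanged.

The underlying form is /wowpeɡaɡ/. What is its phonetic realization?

/w/ (word-initial) is unaffected → [w].
/o/ (between /w/ and /w/): before a voiced consonant, so rule 1 applies → [oː].
/w/ (between /o/ and /p/): no rule targets it → [w].
/p/ (between /w/ and /e/) is in the target of rule 3 but the environment (word-initially) is not met → [p].
/e/ (between /p/ and /ɡ/) occurs before a voiced consonant → [eː] by rule 1.
/ɡ/ (between /e/ and /a/) is unaffected → [ɡ].
/a/ — between /ɡ/ and /ɡ/, before a voiced consonant — surfaces as [aː] (rule 1).
/ɡ/ stays [ɡ].

[woːwpeːɡaːɡ]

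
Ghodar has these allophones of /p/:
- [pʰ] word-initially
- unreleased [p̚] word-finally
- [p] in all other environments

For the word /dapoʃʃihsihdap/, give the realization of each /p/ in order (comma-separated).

Occurrence 1 (position 3): no conditioning environment matches → elsewhere allophone [p].
Occurrence 2 (position 14): word-finally → [p̚].

[p], [p̚]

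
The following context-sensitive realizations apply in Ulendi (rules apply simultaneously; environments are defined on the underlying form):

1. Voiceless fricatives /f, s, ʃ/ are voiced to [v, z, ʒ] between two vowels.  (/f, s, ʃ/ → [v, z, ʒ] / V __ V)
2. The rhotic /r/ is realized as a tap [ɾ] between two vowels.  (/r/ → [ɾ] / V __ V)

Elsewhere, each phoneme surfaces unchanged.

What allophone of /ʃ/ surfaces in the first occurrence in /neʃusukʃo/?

[ʒ]

/ʃ/ — between /e/ and /u/, between two vowels — surfaces as [ʒ] (rule 1).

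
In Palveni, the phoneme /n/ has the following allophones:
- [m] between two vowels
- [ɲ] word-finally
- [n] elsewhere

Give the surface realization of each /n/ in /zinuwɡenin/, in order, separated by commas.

[m], [m], [ɲ]

Occurrence 1 (position 3): between two vowels → [m].
Occurrence 2 (position 8): between two vowels → [m].
Occurrence 3 (position 10): word-finally → [ɲ].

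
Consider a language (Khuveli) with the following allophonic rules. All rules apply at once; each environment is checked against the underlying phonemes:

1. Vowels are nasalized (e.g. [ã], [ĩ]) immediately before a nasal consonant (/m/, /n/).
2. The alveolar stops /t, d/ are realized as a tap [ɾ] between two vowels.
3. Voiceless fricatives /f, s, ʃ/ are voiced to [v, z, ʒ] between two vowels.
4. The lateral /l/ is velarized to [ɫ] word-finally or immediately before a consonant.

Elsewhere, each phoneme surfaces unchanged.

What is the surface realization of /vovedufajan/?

[voveɾuvajãn]

/v/ (word-initial) is unaffected → [v].
/o/ — between /v/ and /v/; rule 1 does not apply here → [o].
/v/ — not in any rule's target class → [v].
/e/ — between /v/ and /d/; rule 1 does not apply here → [e].
Rule 2 applies to /d/ (between /e/ and /u/: between two vowels) → [ɾ].
/u/ (between /d/ and /f/) fails the environment for rule 1, so it stays [u].
/f/ meets the environment for rule 3 (between two vowels) → [v].
/a/ (between /f/ and /j/): rule 1 targets it, but not before a nasal consonant → unchanged [a].
/j/ (between /a/ and /a/): no rule targets it → [j].
Rule 1 applies to /a/ (between /j/ and /n/: before a nasal consonant) → [ã].
/n/ (word-final): no rule targets it → [n].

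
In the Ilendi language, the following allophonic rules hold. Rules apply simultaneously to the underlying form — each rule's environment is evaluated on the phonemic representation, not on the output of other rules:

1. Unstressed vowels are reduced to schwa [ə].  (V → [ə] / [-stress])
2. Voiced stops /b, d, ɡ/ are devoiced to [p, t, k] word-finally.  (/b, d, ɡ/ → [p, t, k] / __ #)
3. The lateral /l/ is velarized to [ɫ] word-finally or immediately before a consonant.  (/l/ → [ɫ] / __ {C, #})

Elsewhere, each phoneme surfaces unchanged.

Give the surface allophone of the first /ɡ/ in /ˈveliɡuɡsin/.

[ɡ]

/ɡ/ (between /i/ and /u/): rule 2 targets it, but not word-finally → unchanged [ɡ].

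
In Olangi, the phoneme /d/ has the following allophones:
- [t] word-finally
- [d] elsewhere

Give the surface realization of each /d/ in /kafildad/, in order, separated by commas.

[d], [t]

Occurrence 1 (position 6): no conditioning environment matches → elsewhere allophone [d].
Occurrence 2 (position 8): word-finally → [t].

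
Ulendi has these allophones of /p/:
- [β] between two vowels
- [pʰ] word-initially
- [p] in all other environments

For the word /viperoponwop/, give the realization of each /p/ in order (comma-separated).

[β], [β], [p]

Occurrence 1 (position 3): between two vowels → [β].
Occurrence 2 (position 7): between two vowels → [β].
Occurrence 3 (position 12): no conditioning environment matches → elsewhere allophone [p].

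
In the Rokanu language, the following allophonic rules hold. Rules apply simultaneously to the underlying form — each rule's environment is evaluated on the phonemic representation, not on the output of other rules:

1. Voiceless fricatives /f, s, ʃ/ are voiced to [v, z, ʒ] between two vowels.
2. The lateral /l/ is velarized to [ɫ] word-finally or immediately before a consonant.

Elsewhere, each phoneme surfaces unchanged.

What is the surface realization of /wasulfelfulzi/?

/w/ (word-initial): no rule targets it → [w].
/a/ stays [a].
/s/ (between /a/ and /u/): between two vowels, so rule 1 applies → [z].
/u/ — not in any rule's target class → [u].
/l/ — between /u/ and /f/, word-finally or immediately before a consonant — surfaces as [ɫ] (rule 2).
/f/ (between /l/ and /e/): rule 1 targets it, but not between two vowels → unchanged [f].
/e/ (between /f/ and /l/) is unaffected → [e].
Rule 2 applies to /l/ (between /e/ and /f/: word-finally or immediately before a consonant) → [ɫ].
/f/ (between /l/ and /u/) fails the environment for rule 1, so it stays [f].
/u/ (between /f/ and /l/): no rule targets it → [u].
/l/ meets the environment for rule 2 (word-finally or immediately before a consonant) → [ɫ].
/z/ stays [z].
/i/ (word-final): no rule targets it → [i].

[wazuɫfeɫfuɫzi]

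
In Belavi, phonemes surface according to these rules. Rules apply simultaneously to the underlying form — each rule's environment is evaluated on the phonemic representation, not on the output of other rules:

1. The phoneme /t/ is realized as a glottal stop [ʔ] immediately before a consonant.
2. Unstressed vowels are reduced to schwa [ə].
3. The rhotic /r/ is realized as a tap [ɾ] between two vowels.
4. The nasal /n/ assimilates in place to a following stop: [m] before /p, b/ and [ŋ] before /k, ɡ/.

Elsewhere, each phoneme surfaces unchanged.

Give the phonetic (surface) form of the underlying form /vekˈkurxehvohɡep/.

[vəkˈkurxəhvəhɡəp]

/e/ (between /v/ and /k/): in an unstressed syllable, so rule 2 applies → [ə].
/u/ (between /k/ and /r/): rule 2 targets it, but not in an unstressed syllable → unchanged [u].
/r/ (between /u/ and /x/) is in the target of rule 3 but the environment (between two vowels) is not met → [r].
Rule 2 applies to /e/ (between /x/ and /h/: in an unstressed syllable) → [ə].
Rule 2 applies to /o/ (between /v/ and /h/: in an unstressed syllable) → [ə].
/e/ — between /ɡ/ and /p/, in an unstressed syllable — surfaces as [ə] (rule 2).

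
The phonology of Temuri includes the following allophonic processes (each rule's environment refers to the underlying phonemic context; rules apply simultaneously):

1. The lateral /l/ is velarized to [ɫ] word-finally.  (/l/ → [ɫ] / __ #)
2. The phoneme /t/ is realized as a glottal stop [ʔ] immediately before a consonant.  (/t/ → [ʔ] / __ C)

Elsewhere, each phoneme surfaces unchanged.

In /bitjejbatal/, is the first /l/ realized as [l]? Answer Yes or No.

/l/ (word-final): word-finally, so rule 1 applies → [ɫ].
The actual realization is [ɫ], not [l].

No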